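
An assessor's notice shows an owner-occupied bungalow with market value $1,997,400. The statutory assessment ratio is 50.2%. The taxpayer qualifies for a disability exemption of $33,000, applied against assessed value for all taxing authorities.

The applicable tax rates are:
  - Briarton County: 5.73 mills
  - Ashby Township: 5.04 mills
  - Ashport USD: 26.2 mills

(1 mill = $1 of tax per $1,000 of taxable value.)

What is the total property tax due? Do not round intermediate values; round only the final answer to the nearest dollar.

$35,850

Assessed value = $1,997,400 × 0.502 = $1,002,694.8
Taxable value = $1,002,694.8 − $33,000 = $969,694.8
Briarton County: $969,694.8 × 0.00573 = $5,556.351204
Ashby Township: $969,694.8 × 0.00504 = $4,887.261792
Ashport USD: $969,694.8 × 0.0262 = $25,406.00376
Total = $5,556.351204 + $4,887.261792 + $25,406.00376 = $35,849.616756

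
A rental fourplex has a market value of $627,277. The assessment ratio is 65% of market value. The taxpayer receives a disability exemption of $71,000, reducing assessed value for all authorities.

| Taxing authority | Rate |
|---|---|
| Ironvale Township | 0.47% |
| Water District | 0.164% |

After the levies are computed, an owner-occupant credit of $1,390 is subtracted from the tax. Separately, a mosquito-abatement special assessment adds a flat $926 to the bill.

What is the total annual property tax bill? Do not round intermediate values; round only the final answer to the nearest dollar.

Assessed value = $627,277 × 0.65 = $407,730.05
Taxable value = $407,730.05 − $71,000 = $336,730.05
Ironvale Township: $336,730.05 × 0.0047 = $1,582.631235
Water District: $336,730.05 × 0.00164 = $552.237282
Levies subtotal = $2,134.868517
After credit = $2,134.868517 − $1,390 = $744.868517
Total = $744.868517 + $926 = $1,670.868517

$1,671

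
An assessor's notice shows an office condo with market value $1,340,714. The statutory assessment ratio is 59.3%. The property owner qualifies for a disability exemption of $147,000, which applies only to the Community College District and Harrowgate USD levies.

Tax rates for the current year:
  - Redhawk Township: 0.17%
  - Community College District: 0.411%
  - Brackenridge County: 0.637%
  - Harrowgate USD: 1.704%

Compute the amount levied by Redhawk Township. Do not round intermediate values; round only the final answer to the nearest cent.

Assessed value = $1,340,714 × 0.593 = $795,043.402
Redhawk Township taxable value = $795,043.402 (exemption does not apply)
Redhawk Township levy = $795,043.402 × 0.0017 = $1,351.5737834

$1,351.57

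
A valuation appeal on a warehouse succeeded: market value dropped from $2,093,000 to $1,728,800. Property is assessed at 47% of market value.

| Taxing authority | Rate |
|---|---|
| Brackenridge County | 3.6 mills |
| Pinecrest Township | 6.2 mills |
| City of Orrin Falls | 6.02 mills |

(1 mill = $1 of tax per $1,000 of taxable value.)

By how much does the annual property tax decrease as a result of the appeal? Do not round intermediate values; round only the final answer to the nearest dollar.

$2,708

Old assessed value = $2,093,000 × 0.47 = $983,710
New assessed value = $1,728,800 × 0.47 = $812,536
Combined rate = 0.0036 + 0.0062 + 0.00602 = 0.01582
Old tax = $983,710 × 0.01582 = $15,562.2922
New tax = $812,536 × 0.01582 = $12,854.31952
Reduction = $15,562.2922 − $12,854.31952 = $2,707.97268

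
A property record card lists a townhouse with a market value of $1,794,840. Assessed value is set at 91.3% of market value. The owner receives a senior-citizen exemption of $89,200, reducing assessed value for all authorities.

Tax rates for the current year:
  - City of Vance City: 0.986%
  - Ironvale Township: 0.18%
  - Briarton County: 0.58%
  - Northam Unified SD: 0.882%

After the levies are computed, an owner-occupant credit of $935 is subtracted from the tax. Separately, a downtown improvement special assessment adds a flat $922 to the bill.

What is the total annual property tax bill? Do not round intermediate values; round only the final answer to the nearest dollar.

Assessed value = $1,794,840 × 0.913 = $1,638,688.92
Taxable value = $1,638,688.92 − $89,200 = $1,549,488.92
City of Vance City: $1,549,488.92 × 0.00986 = $15,277.9607512
Ironvale Township: $1,549,488.92 × 0.0018 = $2,789.080056
Briarton County: $1,549,488.92 × 0.0058 = $8,987.035736
Northam Unified SD: $1,549,488.92 × 0.00882 = $13,666.4922744
Levies subtotal = $40,720.5688176
After credit = $40,720.5688176 − $935 = $39,785.5688176
Total = $39,785.5688176 + $922 = $40,707.5688176

$40,708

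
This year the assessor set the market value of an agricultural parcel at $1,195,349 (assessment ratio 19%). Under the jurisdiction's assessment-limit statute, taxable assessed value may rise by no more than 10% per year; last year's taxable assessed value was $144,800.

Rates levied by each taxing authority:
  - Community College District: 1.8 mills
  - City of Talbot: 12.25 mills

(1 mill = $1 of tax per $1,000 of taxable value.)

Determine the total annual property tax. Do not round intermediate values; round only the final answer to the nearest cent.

Uncapped assessed value = $1,195,349 × 0.19 = $227,116.31
Cap limit = $144,800 × 1.1 = $159,280
Taxable assessed value = min($227,116.31, $159,280) = $159,280 (cap binds)
Community College District: $159,280 × 0.0018 = $286.704
City of Talbot: $159,280 × 0.01225 = $1,951.18
Total = $2,237.884

$2,237.88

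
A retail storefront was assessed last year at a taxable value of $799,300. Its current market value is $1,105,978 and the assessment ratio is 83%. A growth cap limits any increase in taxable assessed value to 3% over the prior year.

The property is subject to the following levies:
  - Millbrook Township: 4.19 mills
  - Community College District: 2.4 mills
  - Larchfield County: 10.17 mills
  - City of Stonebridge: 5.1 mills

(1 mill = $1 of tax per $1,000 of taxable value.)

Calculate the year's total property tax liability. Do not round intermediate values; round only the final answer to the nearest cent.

$17,996.88

Uncapped assessed value = $1,105,978 × 0.83 = $917,961.74
Cap limit = $799,300 × 1.03 = $823,279
Taxable assessed value = min($917,961.74, $823,279) = $823,279 (cap binds)
Millbrook Township: $823,279 × 0.00419 = $3,449.53901
Community College District: $823,279 × 0.0024 = $1,975.8696
Larchfield County: $823,279 × 0.01017 = $8,372.74743
City of Stonebridge: $823,279 × 0.0051 = $4,198.7229
Total = $17,996.87894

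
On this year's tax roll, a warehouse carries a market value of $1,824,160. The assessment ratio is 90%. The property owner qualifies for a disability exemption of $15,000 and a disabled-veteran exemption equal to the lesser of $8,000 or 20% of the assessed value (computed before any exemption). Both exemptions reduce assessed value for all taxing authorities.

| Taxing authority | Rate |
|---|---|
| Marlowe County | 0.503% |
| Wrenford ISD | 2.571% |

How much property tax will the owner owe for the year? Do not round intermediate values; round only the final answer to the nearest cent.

Assessed value = $1,824,160 × 0.9 = $1,641,744
Disabled-veteran exemption = min($8,000, 20% × $1,641,744) = min($8,000, $328,348.8) = $8,000 (dollar cap binds)
Taxable value = $1,641,744 − $15,000 − $8,000 = $1,618,744
Marlowe County: $1,618,744 × 0.00503 = $8,142.28232
Wrenford ISD: $1,618,744 × 0.02571 = $41,617.90824
Total = $49,760.19056

$49,760.19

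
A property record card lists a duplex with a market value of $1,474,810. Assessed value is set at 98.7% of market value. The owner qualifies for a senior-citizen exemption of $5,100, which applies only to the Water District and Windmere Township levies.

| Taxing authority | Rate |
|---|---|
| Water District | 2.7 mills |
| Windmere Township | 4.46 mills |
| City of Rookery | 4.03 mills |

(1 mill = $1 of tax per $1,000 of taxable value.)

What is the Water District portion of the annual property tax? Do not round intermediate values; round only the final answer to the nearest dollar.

Assessed value = $1,474,810 × 0.987 = $1,455,637.47
Water District taxable value = $1,455,637.47 − $5,100 = $1,450,537.47
Water District levy = $1,450,537.47 × 0.0027 = $3,916.451169

$3,916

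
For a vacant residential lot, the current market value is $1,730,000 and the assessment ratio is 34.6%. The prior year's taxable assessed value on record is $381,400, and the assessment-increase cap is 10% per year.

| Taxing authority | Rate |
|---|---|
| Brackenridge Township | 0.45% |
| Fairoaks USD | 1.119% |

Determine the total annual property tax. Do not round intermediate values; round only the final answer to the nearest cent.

$6,582.58

Uncapped assessed value = $1,730,000 × 0.346 = $598,580
Cap limit = $381,400 × 1.1 = $419,540
Taxable assessed value = min($598,580, $419,540) = $419,540 (cap binds)
Brackenridge Township: $419,540 × 0.0045 = $1,887.93
Fairoaks USD: $419,540 × 0.01119 = $4,694.6526
Total = $6,582.5826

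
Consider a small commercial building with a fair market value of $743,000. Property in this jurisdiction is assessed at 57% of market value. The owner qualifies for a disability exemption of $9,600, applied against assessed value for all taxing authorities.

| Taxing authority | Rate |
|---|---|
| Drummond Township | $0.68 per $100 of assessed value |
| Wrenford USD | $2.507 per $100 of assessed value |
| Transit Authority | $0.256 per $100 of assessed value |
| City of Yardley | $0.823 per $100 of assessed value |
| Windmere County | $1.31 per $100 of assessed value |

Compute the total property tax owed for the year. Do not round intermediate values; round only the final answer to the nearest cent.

Assessed value = $743,000 × 0.57 = $423,510
Taxable value = $423,510 − $9,600 = $413,910
Drummond Township: $413,910 × 0.0068 = $2,814.588
Wrenford USD: $413,910 × 0.02507 = $10,376.7237
Transit Authority: $413,910 × 0.00256 = $1,059.6096
City of Yardley: $413,910 × 0.00823 = $3,406.4793
Windmere County: $413,910 × 0.0131 = $5,422.221
Total = $2,814.588 + $10,376.7237 + $1,059.6096 + $3,406.4793 + $5,422.221 = $23,079.6216

$23,079.62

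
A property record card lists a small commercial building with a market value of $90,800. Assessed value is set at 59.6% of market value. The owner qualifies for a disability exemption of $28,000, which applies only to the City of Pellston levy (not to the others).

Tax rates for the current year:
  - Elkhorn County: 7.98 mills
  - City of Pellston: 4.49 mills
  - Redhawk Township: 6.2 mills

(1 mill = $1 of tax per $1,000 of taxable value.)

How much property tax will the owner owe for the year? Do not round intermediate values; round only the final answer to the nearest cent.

Assessed value = $90,800 × 0.596 = $54,116.8
Elkhorn County: $54,116.8 × 0.00798 = $431.852064
City of Pellston: ($54,116.8 − $28,000) × 0.00449 = $26,116.8 × 0.00449 = $117.264432
Redhawk Township: $54,116.8 × 0.0062 = $335.52416
Total = $884.640656

$884.64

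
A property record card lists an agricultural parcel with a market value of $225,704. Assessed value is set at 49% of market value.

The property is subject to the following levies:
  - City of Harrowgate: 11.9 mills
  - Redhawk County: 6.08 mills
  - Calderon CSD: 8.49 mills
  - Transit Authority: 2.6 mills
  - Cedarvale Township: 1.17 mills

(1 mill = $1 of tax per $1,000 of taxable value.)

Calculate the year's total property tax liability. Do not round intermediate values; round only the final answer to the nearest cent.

Assessed value = $225,704 × 0.49 = $110,594.96
City of Harrowgate: $110,594.96 × 0.0119 = $1,316.080024
Redhawk County: $110,594.96 × 0.00608 = $672.4173568
Calderon CSD: $110,594.96 × 0.00849 = $938.9512104
Transit Authority: $110,594.96 × 0.0026 = $287.546896
Cedarvale Township: $110,594.96 × 0.00117 = $129.3961032
Total = $1,316.080024 + $672.4173568 + $938.9512104 + $287.546896 + $129.3961032 = $3,344.3915904

$3,344.39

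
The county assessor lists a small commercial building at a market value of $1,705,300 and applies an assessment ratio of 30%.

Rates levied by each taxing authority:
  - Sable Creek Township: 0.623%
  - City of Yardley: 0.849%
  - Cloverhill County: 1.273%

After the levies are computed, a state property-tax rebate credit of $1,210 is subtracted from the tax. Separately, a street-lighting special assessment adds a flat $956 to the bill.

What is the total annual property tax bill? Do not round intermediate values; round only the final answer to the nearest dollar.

Assessed value = $1,705,300 × 0.3 = $511,590
Sable Creek Township: $511,590 × 0.00623 = $3,187.2057
City of Yardley: $511,590 × 0.00849 = $4,343.3991
Cloverhill County: $511,590 × 0.01273 = $6,512.5407
Levies subtotal = $14,043.1455
After credit = $14,043.1455 − $1,210 = $12,833.1455
Total = $12,833.1455 + $956 = $13,789.1455

$13,789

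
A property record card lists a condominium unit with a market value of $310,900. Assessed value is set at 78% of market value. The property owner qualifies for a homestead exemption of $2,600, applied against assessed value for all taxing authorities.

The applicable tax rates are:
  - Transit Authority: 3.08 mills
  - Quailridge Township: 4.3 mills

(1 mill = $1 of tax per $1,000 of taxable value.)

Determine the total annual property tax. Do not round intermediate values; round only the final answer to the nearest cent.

Assessed value = $310,900 × 0.78 = $242,502
Taxable value = $242,502 − $2,600 = $239,902
Transit Authority: $239,902 × 0.00308 = $738.89816
Quailridge Township: $239,902 × 0.0043 = $1,031.5786
Total = $738.89816 + $1,031.5786 = $1,770.47676

$1,770.48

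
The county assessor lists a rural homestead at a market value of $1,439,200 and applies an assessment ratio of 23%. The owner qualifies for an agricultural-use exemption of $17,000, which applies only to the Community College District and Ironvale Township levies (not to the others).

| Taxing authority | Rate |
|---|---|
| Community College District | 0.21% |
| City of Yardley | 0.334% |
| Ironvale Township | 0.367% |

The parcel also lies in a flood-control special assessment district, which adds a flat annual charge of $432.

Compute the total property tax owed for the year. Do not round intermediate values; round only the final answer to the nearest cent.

$3,349.47

Assessed value = $1,439,200 × 0.23 = $331,016
Community College District: ($331,016 − $17,000) × 0.0021 = $314,016 × 0.0021 = $659.4336
City of Yardley: $331,016 × 0.00334 = $1,105.59344
Ironvale Township: ($331,016 − $17,000) × 0.00367 = $314,016 × 0.00367 = $1,152.43872
Levies subtotal = $2,917.46576
Total = $2,917.46576 + $432 = $3,349.46576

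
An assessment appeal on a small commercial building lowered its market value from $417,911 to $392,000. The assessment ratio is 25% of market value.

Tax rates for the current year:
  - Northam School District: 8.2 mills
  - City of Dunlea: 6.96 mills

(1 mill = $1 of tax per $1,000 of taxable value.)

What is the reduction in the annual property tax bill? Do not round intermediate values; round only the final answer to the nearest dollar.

Old assessed value = $417,911 × 0.25 = $104,477.75
New assessed value = $392,000 × 0.25 = $98,000
Combined rate = 0.0082 + 0.00696 = 0.01516
Old tax = $104,477.75 × 0.01516 = $1,583.88269
New tax = $98,000 × 0.01516 = $1,485.68
Reduction = $1,583.88269 − $1,485.68 = $98.20269

$98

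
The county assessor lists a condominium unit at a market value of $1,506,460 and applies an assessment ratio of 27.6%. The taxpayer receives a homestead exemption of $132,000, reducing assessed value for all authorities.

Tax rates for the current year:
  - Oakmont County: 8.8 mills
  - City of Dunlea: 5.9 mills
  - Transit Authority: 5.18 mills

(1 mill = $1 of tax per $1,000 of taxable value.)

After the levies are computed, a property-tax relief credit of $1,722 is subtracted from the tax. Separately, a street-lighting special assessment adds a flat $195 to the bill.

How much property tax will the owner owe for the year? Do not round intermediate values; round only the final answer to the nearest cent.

Assessed value = $1,506,460 × 0.276 = $415,782.96
Taxable value = $415,782.96 − $132,000 = $283,782.96
Oakmont County: $283,782.96 × 0.0088 = $2,497.290048
City of Dunlea: $283,782.96 × 0.0059 = $1,674.319464
Transit Authority: $283,782.96 × 0.00518 = $1,469.9957328
Levies subtotal = $5,641.6052448
After credit = $5,641.6052448 − $1,722 = $3,919.6052448
Total = $3,919.6052448 + $195 = $4,114.6052448

$4,114.61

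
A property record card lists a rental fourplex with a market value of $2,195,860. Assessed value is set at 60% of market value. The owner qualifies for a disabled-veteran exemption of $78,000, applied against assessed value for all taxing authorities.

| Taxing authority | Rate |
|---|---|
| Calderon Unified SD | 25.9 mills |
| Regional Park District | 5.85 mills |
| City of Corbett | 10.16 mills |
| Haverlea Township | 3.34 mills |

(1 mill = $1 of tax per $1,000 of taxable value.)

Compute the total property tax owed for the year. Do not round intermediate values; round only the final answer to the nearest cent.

$56,088.10

Assessed value = $2,195,860 × 0.6 = $1,317,516
Taxable value = $1,317,516 − $78,000 = $1,239,516
Calderon Unified SD: $1,239,516 × 0.0259 = $32,103.4644
Regional Park District: $1,239,516 × 0.00585 = $7,251.1686
City of Corbett: $1,239,516 × 0.01016 = $12,593.48256
Haverlea Township: $1,239,516 × 0.00334 = $4,139.98344
Total = $32,103.4644 + $7,251.1686 + $12,593.48256 + $4,139.98344 = $56,088.099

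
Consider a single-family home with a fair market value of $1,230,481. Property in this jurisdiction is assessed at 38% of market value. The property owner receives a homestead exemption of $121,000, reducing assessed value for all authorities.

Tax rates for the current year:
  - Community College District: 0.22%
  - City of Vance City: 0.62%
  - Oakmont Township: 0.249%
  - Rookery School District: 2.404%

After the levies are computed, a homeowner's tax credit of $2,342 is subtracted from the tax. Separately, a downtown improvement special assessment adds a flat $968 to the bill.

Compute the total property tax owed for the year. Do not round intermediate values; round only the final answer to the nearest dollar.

$10,732

Assessed value = $1,230,481 × 0.38 = $467,582.78
Taxable value = $467,582.78 − $121,000 = $346,582.78
Community College District: $346,582.78 × 0.0022 = $762.482116
City of Vance City: $346,582.78 × 0.0062 = $2,148.813236
Oakmont Township: $346,582.78 × 0.00249 = $862.9911222
Rookery School District: $346,582.78 × 0.02404 = $8,331.8500312
Levies subtotal = $12,106.1365054
After credit = $12,106.1365054 − $2,342 = $9,764.1365054
Total = $9,764.1365054 + $968 = $10,732.1365054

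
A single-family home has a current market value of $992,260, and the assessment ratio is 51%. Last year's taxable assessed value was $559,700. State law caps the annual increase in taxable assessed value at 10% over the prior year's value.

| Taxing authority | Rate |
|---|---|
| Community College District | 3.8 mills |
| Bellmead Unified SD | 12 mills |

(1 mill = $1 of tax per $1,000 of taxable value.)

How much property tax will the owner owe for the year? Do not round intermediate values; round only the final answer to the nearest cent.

Uncapped assessed value = $992,260 × 0.51 = $506,052.6
Cap limit = $559,700 × 1.1 = $615,670
Taxable assessed value = min($506,052.6, $615,670) = $506,052.6 (cap does not bind)
Community College District: $506,052.6 × 0.0038 = $1,922.99988
Bellmead Unified SD: $506,052.6 × 0.012 = $6,072.6312
Total = $7,995.63108

$7,995.63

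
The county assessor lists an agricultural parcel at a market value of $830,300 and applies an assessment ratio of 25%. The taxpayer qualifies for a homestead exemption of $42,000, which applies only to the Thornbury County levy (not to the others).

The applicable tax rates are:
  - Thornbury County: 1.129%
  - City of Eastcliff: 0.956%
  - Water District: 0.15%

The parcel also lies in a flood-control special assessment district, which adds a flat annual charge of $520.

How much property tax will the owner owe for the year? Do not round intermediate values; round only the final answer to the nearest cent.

$4,685.12

Assessed value = $830,300 × 0.25 = $207,575
Thornbury County: ($207,575 − $42,000) × 0.01129 = $165,575 × 0.01129 = $1,869.34175
City of Eastcliff: $207,575 × 0.00956 = $1,984.417
Water District: $207,575 × 0.0015 = $311.3625
Levies subtotal = $4,165.12125
Total = $4,165.12125 + $520 = $4,685.12125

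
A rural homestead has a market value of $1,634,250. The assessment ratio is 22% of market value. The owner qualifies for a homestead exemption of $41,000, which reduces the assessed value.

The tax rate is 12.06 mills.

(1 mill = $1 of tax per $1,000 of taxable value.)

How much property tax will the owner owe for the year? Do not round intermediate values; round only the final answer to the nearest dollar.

Assessed value = $1,634,250 × 0.22 = $359,535
Taxable value = $359,535 − $41,000 = $318,535
Tax = $318,535 × 0.01206 = $3,841.5321

$3,842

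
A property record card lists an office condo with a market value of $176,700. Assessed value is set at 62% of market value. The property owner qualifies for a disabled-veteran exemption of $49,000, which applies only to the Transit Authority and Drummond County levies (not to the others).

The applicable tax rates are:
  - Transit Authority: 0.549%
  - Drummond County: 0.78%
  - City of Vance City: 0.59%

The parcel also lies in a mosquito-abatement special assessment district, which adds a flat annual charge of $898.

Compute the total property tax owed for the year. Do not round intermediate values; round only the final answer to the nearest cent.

Assessed value = $176,700 × 0.62 = $109,554
Transit Authority: ($109,554 − $49,000) × 0.00549 = $60,554 × 0.00549 = $332.44146
Drummond County: ($109,554 − $49,000) × 0.0078 = $60,554 × 0.0078 = $472.3212
City of Vance City: $109,554 × 0.0059 = $646.3686
Levies subtotal = $1,451.13126
Total = $1,451.13126 + $898 = $2,349.13126

$2,349.13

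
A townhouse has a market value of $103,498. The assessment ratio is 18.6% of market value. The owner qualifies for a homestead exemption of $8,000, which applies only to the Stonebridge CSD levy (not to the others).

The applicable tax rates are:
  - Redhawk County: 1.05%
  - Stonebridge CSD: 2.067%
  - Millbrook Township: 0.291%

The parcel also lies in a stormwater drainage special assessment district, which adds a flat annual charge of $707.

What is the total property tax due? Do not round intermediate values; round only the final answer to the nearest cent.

Assessed value = $103,498 × 0.186 = $19,250.628
Redhawk County: $19,250.628 × 0.0105 = $202.131594
Stonebridge CSD: ($19,250.628 − $8,000) × 0.02067 = $11,250.628 × 0.02067 = $232.55048076
Millbrook Township: $19,250.628 × 0.00291 = $56.01932748
Levies subtotal = $490.70140224
Total = $490.70140224 + $707 = $1,197.70140224

$1,197.70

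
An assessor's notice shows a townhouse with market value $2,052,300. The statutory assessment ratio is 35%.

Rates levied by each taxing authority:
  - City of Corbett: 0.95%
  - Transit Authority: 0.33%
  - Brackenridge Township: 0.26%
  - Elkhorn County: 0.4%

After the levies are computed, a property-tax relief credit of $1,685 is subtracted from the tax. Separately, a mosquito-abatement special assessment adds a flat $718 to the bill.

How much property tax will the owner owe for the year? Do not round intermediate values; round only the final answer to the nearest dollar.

Assessed value = $2,052,300 × 0.35 = $718,305
City of Corbett: $718,305 × 0.0095 = $6,823.8975
Transit Authority: $718,305 × 0.0033 = $2,370.4065
Brackenridge Township: $718,305 × 0.0026 = $1,867.593
Elkhorn County: $718,305 × 0.004 = $2,873.22
Levies subtotal = $13,935.117
After credit = $13,935.117 − $1,685 = $12,250.117
Total = $12,250.117 + $718 = $12,968.117

$12,968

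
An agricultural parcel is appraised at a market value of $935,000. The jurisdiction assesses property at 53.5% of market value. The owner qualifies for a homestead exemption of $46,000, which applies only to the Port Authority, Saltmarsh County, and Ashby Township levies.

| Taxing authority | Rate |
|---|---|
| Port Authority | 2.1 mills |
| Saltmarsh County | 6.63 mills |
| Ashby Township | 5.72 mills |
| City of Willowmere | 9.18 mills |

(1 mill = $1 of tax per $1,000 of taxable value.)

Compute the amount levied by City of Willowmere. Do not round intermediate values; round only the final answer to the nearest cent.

$4,592.07

Assessed value = $935,000 × 0.535 = $500,225
City of Willowmere taxable value = $500,225 (exemption does not apply)
City of Willowmere levy = $500,225 × 0.00918 = $4,592.0655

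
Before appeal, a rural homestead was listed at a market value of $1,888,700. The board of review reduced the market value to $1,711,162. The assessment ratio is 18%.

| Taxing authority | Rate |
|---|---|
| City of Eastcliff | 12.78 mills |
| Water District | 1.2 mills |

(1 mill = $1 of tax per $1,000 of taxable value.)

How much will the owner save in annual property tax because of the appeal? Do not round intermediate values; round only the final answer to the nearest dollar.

$447

Old assessed value = $1,888,700 × 0.18 = $339,966
New assessed value = $1,711,162 × 0.18 = $308,009.16
Combined rate = 0.01278 + 0.0012 = 0.01398
Old tax = $339,966 × 0.01398 = $4,752.72468
New tax = $308,009.16 × 0.01398 = $4,305.9680568
Reduction = $4,752.72468 − $4,305.9680568 = $446.7566232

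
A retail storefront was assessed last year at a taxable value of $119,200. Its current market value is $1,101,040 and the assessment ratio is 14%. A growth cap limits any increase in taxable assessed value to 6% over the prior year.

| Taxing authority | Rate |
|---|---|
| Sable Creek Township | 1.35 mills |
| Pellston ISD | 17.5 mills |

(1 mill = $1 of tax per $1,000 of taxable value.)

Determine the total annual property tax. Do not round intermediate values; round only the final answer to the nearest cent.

Uncapped assessed value = $1,101,040 × 0.14 = $154,145.6
Cap limit = $119,200 × 1.06 = $126,352
Taxable assessed value = min($154,145.6, $126,352) = $126,352 (cap binds)
Sable Creek Township: $126,352 × 0.00135 = $170.5752
Pellston ISD: $126,352 × 0.0175 = $2,211.16
Total = $2,381.7352

$2,381.74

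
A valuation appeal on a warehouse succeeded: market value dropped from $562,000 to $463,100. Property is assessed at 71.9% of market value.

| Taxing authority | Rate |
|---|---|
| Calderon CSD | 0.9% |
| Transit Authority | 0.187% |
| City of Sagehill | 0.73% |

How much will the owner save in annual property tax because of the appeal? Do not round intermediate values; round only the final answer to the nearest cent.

Old assessed value = $562,000 × 0.719 = $404,078
New assessed value = $463,100 × 0.719 = $332,968.9
Combined rate = 0.009 + 0.00187 + 0.0073 = 0.01817
Old tax = $404,078 × 0.01817 = $7,342.09726
New tax = $332,968.9 × 0.01817 = $6,050.044913
Reduction = $7,342.09726 − $6,050.044913 = $1,292.052347

$1,292.05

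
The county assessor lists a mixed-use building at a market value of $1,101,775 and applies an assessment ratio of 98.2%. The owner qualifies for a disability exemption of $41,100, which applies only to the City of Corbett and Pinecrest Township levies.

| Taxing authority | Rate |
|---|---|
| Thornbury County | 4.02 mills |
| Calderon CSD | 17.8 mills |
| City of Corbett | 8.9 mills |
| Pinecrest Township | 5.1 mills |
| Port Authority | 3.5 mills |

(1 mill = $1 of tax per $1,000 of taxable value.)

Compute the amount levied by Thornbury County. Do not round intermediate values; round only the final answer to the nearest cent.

$4,349.41

Assessed value = $1,101,775 × 0.982 = $1,081,943.05
Thornbury County taxable value = $1,081,943.05 (exemption does not apply)
Thornbury County levy = $1,081,943.05 × 0.00402 = $4,349.411061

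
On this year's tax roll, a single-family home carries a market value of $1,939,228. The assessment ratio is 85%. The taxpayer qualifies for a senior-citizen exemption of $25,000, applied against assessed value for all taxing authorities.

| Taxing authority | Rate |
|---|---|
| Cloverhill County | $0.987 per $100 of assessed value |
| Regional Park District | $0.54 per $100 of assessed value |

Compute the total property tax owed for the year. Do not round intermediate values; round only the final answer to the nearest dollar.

Assessed value = $1,939,228 × 0.85 = $1,648,343.8
Taxable value = $1,648,343.8 − $25,000 = $1,623,343.8
Cloverhill County: $1,623,343.8 × 0.00987 = $16,022.403306
Regional Park District: $1,623,343.8 × 0.0054 = $8,766.05652
Total = $16,022.403306 + $8,766.05652 = $24,788.459826

$24,788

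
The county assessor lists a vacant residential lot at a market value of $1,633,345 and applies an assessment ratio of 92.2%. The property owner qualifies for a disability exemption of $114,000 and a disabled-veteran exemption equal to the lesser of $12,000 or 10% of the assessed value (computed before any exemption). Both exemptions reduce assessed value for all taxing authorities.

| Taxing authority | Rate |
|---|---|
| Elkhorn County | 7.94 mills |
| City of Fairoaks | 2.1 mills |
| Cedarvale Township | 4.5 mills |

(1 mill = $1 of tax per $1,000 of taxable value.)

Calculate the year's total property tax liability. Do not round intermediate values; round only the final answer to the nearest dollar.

$20,064

Assessed value = $1,633,345 × 0.922 = $1,505,944.09
Disabled-veteran exemption = min($12,000, 10% × $1,505,944.09) = min($12,000, $150,594.409) = $12,000 (dollar cap binds)
Taxable value = $1,505,944.09 − $114,000 − $12,000 = $1,379,944.09
Elkhorn County: $1,379,944.09 × 0.00794 = $10,956.7560746
City of Fairoaks: $1,379,944.09 × 0.0021 = $2,897.882589
Cedarvale Township: $1,379,944.09 × 0.0045 = $6,209.748405
Total = $20,064.3870686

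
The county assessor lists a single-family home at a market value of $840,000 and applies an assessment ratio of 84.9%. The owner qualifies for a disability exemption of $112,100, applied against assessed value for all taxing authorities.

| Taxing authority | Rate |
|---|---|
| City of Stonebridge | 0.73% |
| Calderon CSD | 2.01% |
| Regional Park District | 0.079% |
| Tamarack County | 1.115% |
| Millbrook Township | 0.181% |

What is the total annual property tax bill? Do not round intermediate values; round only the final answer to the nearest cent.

Assessed value = $840,000 × 0.849 = $713,160
Taxable value = $713,160 − $112,100 = $601,060
City of Stonebridge: $601,060 × 0.0073 = $4,387.738
Calderon CSD: $601,060 × 0.0201 = $12,081.306
Regional Park District: $601,060 × 0.00079 = $474.8374
Tamarack County: $601,060 × 0.01115 = $6,701.819
Millbrook Township: $601,060 × 0.00181 = $1,087.9186
Total = $4,387.738 + $12,081.306 + $474.8374 + $6,701.819 + $1,087.9186 = $24,733.619

$24,733.62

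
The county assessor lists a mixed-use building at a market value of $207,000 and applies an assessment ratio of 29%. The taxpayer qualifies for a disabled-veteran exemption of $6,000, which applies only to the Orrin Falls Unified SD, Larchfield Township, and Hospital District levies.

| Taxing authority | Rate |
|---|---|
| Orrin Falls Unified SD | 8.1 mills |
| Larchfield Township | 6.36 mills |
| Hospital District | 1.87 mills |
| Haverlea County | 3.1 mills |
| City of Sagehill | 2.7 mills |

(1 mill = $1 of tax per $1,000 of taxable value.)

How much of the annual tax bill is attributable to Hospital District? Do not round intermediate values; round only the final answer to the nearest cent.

$101.04

Assessed value = $207,000 × 0.29 = $60,030
Hospital District taxable value = $60,030 − $6,000 = $54,030
Hospital District levy = $54,030 × 0.00187 = $101.0361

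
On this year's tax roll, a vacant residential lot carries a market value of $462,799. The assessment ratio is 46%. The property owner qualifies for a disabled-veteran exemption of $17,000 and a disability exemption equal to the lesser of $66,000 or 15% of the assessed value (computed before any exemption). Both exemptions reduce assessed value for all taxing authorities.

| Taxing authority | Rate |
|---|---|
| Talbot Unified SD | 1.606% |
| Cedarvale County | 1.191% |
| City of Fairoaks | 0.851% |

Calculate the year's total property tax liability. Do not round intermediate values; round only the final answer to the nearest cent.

$5,981.06

Assessed value = $462,799 × 0.46 = $212,887.54
Disability exemption = min($66,000, 15% × $212,887.54) = min($66,000, $31,933.131) = $31,933.131 (percentage binds)
Taxable value = $212,887.54 − $17,000 − $31,933.131 = $163,954.409
Talbot Unified SD: $163,954.409 × 0.01606 = $2,633.10780854
Cedarvale County: $163,954.409 × 0.01191 = $1,952.69701119
City of Fairoaks: $163,954.409 × 0.00851 = $1,395.25202059
Total = $5,981.05684032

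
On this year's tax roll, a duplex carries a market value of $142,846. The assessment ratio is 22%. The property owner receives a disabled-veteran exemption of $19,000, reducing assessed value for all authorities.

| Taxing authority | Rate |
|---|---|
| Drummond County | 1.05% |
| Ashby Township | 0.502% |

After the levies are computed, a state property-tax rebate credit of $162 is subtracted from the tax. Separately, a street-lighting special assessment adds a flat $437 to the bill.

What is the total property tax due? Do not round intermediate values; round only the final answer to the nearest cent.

Assessed value = $142,846 × 0.22 = $31,426.12
Taxable value = $31,426.12 − $19,000 = $12,426.12
Drummond County: $12,426.12 × 0.0105 = $130.47426
Ashby Township: $12,426.12 × 0.00502 = $62.3791224
Levies subtotal = $192.8533824
After credit = $192.8533824 − $162 = $30.8533824
Total = $30.8533824 + $437 = $467.8533824

$467.85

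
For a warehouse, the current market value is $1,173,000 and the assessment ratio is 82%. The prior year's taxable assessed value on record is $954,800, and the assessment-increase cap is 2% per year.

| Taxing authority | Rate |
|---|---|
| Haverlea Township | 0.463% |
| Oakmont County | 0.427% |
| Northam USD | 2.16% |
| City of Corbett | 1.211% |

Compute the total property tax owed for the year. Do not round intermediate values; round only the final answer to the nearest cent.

$40,984.85

Uncapped assessed value = $1,173,000 × 0.82 = $961,860
Cap limit = $954,800 × 1.02 = $973,896
Taxable assessed value = min($961,860, $973,896) = $961,860 (cap does not bind)
Haverlea Township: $961,860 × 0.00463 = $4,453.4118
Oakmont County: $961,860 × 0.00427 = $4,107.1422
Northam USD: $961,860 × 0.0216 = $20,776.176
City of Corbett: $961,860 × 0.01211 = $11,648.1246
Total = $40,984.8546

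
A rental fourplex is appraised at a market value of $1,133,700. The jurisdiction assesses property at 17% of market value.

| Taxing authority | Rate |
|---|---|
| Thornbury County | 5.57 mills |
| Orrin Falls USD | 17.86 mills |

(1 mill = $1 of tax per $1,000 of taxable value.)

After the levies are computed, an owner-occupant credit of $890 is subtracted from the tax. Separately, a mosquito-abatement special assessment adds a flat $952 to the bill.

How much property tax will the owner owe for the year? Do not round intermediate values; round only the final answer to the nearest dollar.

Assessed value = $1,133,700 × 0.17 = $192,729
Thornbury County: $192,729 × 0.00557 = $1,073.50053
Orrin Falls USD: $192,729 × 0.01786 = $3,442.13994
Levies subtotal = $4,515.64047
After credit = $4,515.64047 − $890 = $3,625.64047
Total = $3,625.64047 + $952 = $4,577.64047

$4,578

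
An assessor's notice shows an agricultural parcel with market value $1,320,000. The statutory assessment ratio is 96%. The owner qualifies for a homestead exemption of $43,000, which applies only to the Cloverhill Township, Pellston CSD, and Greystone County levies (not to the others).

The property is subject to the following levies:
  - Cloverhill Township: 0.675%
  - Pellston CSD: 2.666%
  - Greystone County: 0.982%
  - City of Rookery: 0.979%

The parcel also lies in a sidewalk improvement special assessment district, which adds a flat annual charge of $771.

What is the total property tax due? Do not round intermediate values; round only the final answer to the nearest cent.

Assessed value = $1,320,000 × 0.96 = $1,267,200
Cloverhill Township: ($1,267,200 − $43,000) × 0.00675 = $1,224,200 × 0.00675 = $8,263.35
Pellston CSD: ($1,267,200 − $43,000) × 0.02666 = $1,224,200 × 0.02666 = $32,637.172
Greystone County: ($1,267,200 − $43,000) × 0.00982 = $1,224,200 × 0.00982 = $12,021.644
City of Rookery: $1,267,200 × 0.00979 = $12,405.888
Levies subtotal = $65,328.054
Total = $65,328.054 + $771 = $66,099.054

$66,099.05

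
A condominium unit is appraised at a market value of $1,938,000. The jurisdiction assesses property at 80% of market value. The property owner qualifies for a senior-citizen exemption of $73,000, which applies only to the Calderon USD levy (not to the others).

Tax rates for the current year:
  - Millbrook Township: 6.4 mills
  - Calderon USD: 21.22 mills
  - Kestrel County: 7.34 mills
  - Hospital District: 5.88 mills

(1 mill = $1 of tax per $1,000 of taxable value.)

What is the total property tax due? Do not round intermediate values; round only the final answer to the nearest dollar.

Assessed value = $1,938,000 × 0.8 = $1,550,400
Millbrook Township: $1,550,400 × 0.0064 = $9,922.56
Calderon USD: ($1,550,400 − $73,000) × 0.02122 = $1,477,400 × 0.02122 = $31,350.428
Kestrel County: $1,550,400 × 0.00734 = $11,379.936
Hospital District: $1,550,400 × 0.00588 = $9,116.352
Total = $61,769.276

$61,769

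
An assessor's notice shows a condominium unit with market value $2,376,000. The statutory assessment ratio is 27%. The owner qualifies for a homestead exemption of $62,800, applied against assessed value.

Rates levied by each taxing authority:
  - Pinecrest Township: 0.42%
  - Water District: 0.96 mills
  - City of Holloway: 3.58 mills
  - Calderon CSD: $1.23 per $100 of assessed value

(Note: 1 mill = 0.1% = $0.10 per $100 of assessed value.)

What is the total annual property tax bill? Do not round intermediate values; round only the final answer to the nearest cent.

$12,176.27

Assessed value = $2,376,000 × 0.27 = $641,520
Taxable value = $641,520 − $62,800 = $578,720
Pinecrest Township: $578,720 × 0.0042 = $2,430.624
Water District: $578,720 × 0.00096 = $555.5712
City of Holloway: $578,720 × 0.00358 = $2,071.8176
Calderon CSD: $578,720 × 0.0123 = $7,118.256
Total = $12,176.2688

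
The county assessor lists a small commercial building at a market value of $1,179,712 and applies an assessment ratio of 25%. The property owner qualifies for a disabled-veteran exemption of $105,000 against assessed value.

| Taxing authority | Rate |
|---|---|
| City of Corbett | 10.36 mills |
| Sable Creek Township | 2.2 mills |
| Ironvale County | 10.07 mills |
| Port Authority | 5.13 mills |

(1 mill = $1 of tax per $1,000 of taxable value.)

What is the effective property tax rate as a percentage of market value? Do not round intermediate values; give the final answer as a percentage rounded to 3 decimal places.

0.447%

Assessed value = $1,179,712 × 0.25 = $294,928
Taxable value = $294,928 − $105,000 = $189,928
City of Corbett: $189,928 × 0.01036 = $1,967.65408
Sable Creek Township: $189,928 × 0.0022 = $417.8416
Ironvale County: $189,928 × 0.01007 = $1,912.57496
Port Authority: $189,928 × 0.00513 = $974.33064
Total tax = $5,272.40128
Effective rate = $5,272.40128 ÷ $1,179,712 = 0.447% of market value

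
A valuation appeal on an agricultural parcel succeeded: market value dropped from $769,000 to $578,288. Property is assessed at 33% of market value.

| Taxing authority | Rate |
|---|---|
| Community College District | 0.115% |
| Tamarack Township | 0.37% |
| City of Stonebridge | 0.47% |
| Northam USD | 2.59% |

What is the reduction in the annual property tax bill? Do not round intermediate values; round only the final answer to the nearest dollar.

Old assessed value = $769,000 × 0.33 = $253,770
New assessed value = $578,288 × 0.33 = $190,835.04
Combined rate = 0.00115 + 0.0037 + 0.0047 + 0.0259 = 0.03545
Old tax = $253,770 × 0.03545 = $8,996.1465
New tax = $190,835.04 × 0.03545 = $6,765.102168
Reduction = $8,996.1465 − $6,765.102168 = $2,231.044332

$2,231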